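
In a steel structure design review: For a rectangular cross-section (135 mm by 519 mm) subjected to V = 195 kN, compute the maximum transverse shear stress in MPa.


A = b * h = 135 * 519 = 70065 mm^2
V = 195 kN = 195000.0 N
tau_max = 1.5 * V / A = 1.5 * 195000.0 / 70065
= 4.1747 MPa

4.1747 MPa


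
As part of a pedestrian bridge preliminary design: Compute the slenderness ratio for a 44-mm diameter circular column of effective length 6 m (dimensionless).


Radius of gyration r = d / 4 = 44 / 4 = 11.0 mm
L_eff = 6000.0 mm
Slenderness ratio = L / r = 6000.0 / 11.0 = 545.45 (dimensionless)

545.45 (dimensionless)


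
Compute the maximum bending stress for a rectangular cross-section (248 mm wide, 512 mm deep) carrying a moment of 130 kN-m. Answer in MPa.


I = b * h^3 / 12 = 248 * 512^3 / 12 = 2773833045.33 mm^4
y = h / 2 = 512 / 2 = 256.0 mm
M = 130 kN-m = 130000000.0 N-mm
sigma = M * y / I = 130000000.0 * 256.0 / 2773833045.33
= 12.0 MPa

12.0 MPa


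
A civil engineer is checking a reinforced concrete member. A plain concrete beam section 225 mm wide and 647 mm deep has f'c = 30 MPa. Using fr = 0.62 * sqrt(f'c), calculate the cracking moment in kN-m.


fr = 0.62 * sqrt(30) = 0.62 * 5.4772 = 3.3959 MPa
I = 225 * 647^3 / 12 = 5078250431.25 mm^4
y_t = 323.5 mm
M_cr = fr * I / y_t = 3.3959 * 5078250431.25 / 323.5 N-mm
= 53.308 kN-m

53.308 kN-m


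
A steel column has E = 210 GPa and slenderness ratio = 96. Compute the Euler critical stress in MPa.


sigma_cr = pi^2 * E / lambda^2
= 9.8696 * 210000.0 / 96^2
= 9.8696 * 210000.0 / 9216
= 224.8933 MPa

224.8933 MPa


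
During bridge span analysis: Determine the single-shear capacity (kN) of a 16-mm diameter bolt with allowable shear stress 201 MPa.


A = pi * d^2 / 4 = pi * 16^2 / 4 = 201.0619 mm^2
V = f_v * A / 1000 = 201 * 201.0619 / 1000
= 40.4134 kN

40.4134 kN


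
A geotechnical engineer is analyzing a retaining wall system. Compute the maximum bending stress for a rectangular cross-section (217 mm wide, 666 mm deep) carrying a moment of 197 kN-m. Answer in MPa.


I = b * h^3 / 12 = 217 * 666^3 / 12 = 5341966686.0 mm^4
y = h / 2 = 666 / 2 = 333.0 mm
M = 197 kN-m = 197000000.0 N-mm
sigma = M * y / I = 197000000.0 * 333.0 / 5341966686.0
= 12.28 MPa

12.28 MPa


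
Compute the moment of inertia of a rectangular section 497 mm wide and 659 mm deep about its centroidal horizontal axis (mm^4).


I = b * h^3 / 12
= 497 * 659^3 / 12
= 497 * 286191179 / 12
= 11853084663.58 mm^4

11853084663.58 mm^4


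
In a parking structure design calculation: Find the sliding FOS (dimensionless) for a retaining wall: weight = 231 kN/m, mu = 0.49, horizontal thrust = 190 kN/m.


Resisting force = mu * W = 0.49 * 231 = 113.19 kN/m
FOS = Resisting / Driving = 113.19 / 190
= 0.5957 (dimensionless)

0.5957 (dimensionless)


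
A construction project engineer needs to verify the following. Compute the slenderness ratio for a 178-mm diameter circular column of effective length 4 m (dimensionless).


Radius of gyration r = d / 4 = 178 / 4 = 44.5 mm
L_eff = 4000.0 mm
Slenderness ratio = L / r = 4000.0 / 44.5 = 89.89 (dimensionless)

89.89 (dimensionless)


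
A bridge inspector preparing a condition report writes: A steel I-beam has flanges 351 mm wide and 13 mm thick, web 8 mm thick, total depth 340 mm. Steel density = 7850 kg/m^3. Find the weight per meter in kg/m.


A_flanges = 2 * 351 * 13 = 9126 mm^2
A_web = (340 - 2 * 13) * 8 = 2512 mm^2
A_total = 9126 + 2512 = 11638 mm^2 = 0.011638 m^2
Weight = rho * A = 7850 * 0.011638 = 91.3583 kg/m

91.3583 kg/m


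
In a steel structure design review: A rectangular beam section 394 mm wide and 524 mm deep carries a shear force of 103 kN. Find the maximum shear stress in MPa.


A = b * h = 394 * 524 = 206456 mm^2
V = 103 kN = 103000.0 N
tau_max = 1.5 * V / A = 1.5 * 103000.0 / 206456
= 0.7483 MPa

0.7483 MPa


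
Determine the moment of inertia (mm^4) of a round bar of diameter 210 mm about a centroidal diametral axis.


r = d / 2 = 210 / 2 = 105.0 mm
I = pi * r^4 / 4 = pi * 105.0^4 / 4
= 95465637.63 mm^4

95465637.63 mm^4


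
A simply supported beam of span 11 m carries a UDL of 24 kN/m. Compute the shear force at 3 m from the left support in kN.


R_A = w * L / 2 = 24 * 11 / 2 = 132.0 kN
V(x) = R_A - w * x = 132.0 - 24 * 3
= 60.0 kN

60.0 kN


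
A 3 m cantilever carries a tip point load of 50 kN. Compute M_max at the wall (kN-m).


For a cantilever with a point load at the free end:
M_max = P * L = 50 * 3 = 150 kN-m

150 kN-m


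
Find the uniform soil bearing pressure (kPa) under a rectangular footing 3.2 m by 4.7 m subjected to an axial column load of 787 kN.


A = 3.2 * 4.7 = 15.04 m^2
q = P / A = 787 / 15.04
= 52.3271 kPa

52.3271 kPa


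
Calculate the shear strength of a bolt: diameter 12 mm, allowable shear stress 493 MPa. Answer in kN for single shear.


A = pi * d^2 / 4 = pi * 12^2 / 4 = 113.0973 mm^2
V = f_v * A / 1000 = 493 * 113.0973 / 1000
= 55.757 kN

55.757 kN


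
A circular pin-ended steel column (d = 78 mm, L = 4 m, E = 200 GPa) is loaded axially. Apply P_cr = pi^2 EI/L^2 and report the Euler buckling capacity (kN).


I = pi * d^4 / 64 = 1816972.31 mm^4
L = 4000.0 mm
P_cr = pi^2 * E * I / L^2
= 9.8696 * 200000.0 * 1816972.31 / 4000.0^2
= 224159.97 N = 224.16 kN

224.16 kN


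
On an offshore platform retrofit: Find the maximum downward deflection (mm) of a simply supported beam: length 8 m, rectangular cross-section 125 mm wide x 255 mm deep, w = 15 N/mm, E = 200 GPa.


I = 125 * 255^3 / 12 = 172722656.25 mm^4
L = 8000.0 mm, w = 15 N/mm, E = 200000.0 MPa
delta = 5 * w * L^4 / (384 * E * I)
= 5 * 15 * 8000.0^4 / (384 * 200000.0 * 172722656.25)
= 23.1585 mm

23.1585 mm


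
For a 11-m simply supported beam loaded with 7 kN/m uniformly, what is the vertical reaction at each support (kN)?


Total load = w * L = 7 * 11 = 77 kN
By symmetry, each reaction R = total / 2 = 77 / 2 = 38.5 kN

38.5 kN


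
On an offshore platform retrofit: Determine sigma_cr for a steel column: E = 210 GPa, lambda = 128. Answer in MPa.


sigma_cr = pi^2 * E / lambda^2
= 9.8696 * 210000.0 / 128^2
= 9.8696 * 210000.0 / 16384
= 126.5025 MPa

126.5025 MPa


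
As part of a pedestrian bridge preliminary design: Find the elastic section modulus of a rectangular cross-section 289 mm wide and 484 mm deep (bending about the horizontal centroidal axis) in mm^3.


S = b * h^2 / 6
= 289 * 484^2 / 6
= 289 * 234256 / 6
= 11283330.67 mm^3

11283330.67 mm^3


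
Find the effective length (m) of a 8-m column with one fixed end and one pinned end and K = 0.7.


L_eff = K * L
= 0.7 * 8
= 5.6 m

5.6 m


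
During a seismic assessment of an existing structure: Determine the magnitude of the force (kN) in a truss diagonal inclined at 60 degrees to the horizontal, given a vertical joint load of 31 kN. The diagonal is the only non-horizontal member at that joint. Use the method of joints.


At the joint, only the diagonal has a vertical component, so vertical equilibrium gives:
F * sin(60) = 31
F = 31 / sin(60)
= 31 / 0.866025
= 35.8 kN

35.8 kN


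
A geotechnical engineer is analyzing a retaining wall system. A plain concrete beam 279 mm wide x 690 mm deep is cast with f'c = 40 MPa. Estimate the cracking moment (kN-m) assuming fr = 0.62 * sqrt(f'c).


fr = 0.62 * sqrt(40) = 0.62 * 6.3246 = 3.9212 MPa
I = 279 * 690^3 / 12 = 7637834250.0 mm^4
y_t = 345.0 mm
M_cr = fr * I / y_t = 3.9212 * 7637834250.0 / 345.0 N-mm
= 86.8106 kN-m

86.8106 kN-m


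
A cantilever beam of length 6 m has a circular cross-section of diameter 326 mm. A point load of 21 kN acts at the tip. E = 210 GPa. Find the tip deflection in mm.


I = pi * d^4 / 64 = pi * 326^4 / 64 = 554421800.61 mm^4
L = 6000.0 mm, P = 21000.0 N, E = 210000.0 MPa
delta = P * L^3 / (3 * E * I)
= 21000.0 * 6000.0^3 / (3 * 210000.0 * 554421800.61)
= 12.9865 mm

12.9865 mm


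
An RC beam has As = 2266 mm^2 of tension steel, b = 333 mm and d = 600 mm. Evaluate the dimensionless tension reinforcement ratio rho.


rho = As / (b * d)
= 2266 / (333 * 600)
= 2266 / 199800
= 0.011341 (dimensionless)

0.011341 (dimensionless)


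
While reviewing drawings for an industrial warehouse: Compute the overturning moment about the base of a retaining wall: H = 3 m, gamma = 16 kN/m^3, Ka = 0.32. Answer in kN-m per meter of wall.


Pa = 0.5 * Ka * gamma * H^2
= 0.5 * 0.32 * 16 * 3^2
= 23.04 kN/m
Arm = H / 3 = 3 / 3 = 1.0 m
Mo = Pa * arm = Pa * H / 3 = 23.04 * 3 / 3 = 23.04 kN-m/m

23.04 kN-m/m


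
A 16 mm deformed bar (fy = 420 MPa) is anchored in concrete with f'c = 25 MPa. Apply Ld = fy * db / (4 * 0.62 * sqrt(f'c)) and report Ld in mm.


Ld = (fy * db) / (4 * 0.62 * sqrt(f'c))
= (420 * 16) / (4 * 0.62 * sqrt(25))
= 6720 / 12.4
= 541.94 mm

541.94 mm


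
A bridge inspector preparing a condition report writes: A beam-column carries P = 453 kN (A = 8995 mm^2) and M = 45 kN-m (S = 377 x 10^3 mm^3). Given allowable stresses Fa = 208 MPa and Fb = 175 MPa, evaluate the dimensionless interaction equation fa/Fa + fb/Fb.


f_a = P / A = 453000.0 / 8995 = 50.3613 MPa
f_b = M / S = 45000000.0 / 377000.0 = 119.3634 MPa
Ratio = f_a / Fa + f_b / Fb
= 50.3613 / 208 + 119.3634 / 175
= 0.9242 (dimensionless)

0.9242 (dimensionless)


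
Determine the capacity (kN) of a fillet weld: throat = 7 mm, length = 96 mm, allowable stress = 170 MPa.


Strength = throat * length * allowable stress
= 7 * 96 * 170 N
= 114240 N
= 114.24 kN

114.24 kN


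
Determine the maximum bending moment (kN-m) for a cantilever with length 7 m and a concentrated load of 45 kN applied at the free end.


For a cantilever with a point load at the free end:
M_max = P * L = 45 * 7 = 315 kN-m

315 kN-m


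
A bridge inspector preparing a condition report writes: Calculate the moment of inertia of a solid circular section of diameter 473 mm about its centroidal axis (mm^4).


r = d / 2 = 473 / 2 = 236.5 mm
I = pi * r^4 / 4 = pi * 236.5^4 / 4
= 2457052644.18 mm^4

2457052644.18 mm^4


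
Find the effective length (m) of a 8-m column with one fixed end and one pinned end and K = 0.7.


L_eff = K * L
= 0.7 * 8
= 5.6 m

5.6 m


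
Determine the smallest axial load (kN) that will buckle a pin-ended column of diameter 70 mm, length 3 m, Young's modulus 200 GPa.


I = pi * d^4 / 64 = 1178588.12 mm^4
L = 3000.0 mm
P_cr = pi^2 * E * I / L^2
= 9.8696 * 200000.0 * 1178588.12 / 3000.0^2
= 258493.3 N = 258.4933 kN

258.4933 kN


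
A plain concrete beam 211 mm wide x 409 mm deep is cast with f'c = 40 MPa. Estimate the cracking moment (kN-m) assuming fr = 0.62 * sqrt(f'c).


fr = 0.62 * sqrt(40) = 0.62 * 6.3246 = 3.9212 MPa
I = 211 * 409^3 / 12 = 1203015251.58 mm^4
y_t = 204.5 mm
M_cr = fr * I / y_t = 3.9212 * 1203015251.58 / 204.5 N-mm
= 23.0674 kN-m

23.0674 kN-m


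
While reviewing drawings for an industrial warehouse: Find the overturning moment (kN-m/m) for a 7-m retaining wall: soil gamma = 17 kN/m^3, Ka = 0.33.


Pa = 0.5 * Ka * gamma * H^2
= 0.5 * 0.33 * 17 * 7^2
= 137.445 kN/m
Arm = H / 3 = 7 / 3 = 2.3333 m
Mo = Pa * arm = Pa * H / 3 = 137.445 * 7 / 3 = 320.705 kN-m/m

320.705 kN-m/m


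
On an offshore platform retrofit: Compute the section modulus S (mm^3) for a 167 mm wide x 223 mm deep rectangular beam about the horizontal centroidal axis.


S = b * h^2 / 6
= 167 * 223^2 / 6
= 167 * 49729 / 6
= 1384123.83 mm^3

1384123.83 mm^3


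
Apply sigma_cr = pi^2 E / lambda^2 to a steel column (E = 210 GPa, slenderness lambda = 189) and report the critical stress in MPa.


sigma_cr = pi^2 * E / lambda^2
= 9.8696 * 210000.0 / 189^2
= 9.8696 * 210000.0 / 35721
= 58.0224 MPa

58.0224 MPa


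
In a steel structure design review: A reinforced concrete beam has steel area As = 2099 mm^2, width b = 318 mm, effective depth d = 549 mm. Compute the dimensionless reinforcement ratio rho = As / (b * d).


rho = As / (b * d)
= 2099 / (318 * 549)
= 2099 / 174582
= 0.012023 (dimensionless)

0.012023 (dimensionless)


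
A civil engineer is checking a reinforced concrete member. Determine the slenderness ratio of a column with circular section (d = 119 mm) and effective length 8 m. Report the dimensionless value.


Radius of gyration r = d / 4 = 119 / 4 = 29.75 mm
L_eff = 8000.0 mm
Slenderness ratio = L / r = 8000.0 / 29.75 = 268.91 (dimensionless)

268.91 (dimensionless)


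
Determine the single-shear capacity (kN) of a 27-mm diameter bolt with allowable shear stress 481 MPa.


A = pi * d^2 / 4 = pi * 27^2 / 4 = 572.5553 mm^2
V = f_v * A / 1000 = 481 * 572.5553 / 1000
= 275.3991 kN

275.3991 kN


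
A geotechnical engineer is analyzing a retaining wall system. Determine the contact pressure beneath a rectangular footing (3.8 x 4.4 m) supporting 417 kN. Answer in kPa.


A = 3.8 * 4.4 = 16.72 m^2
q = P / A = 417 / 16.72
= 24.9402 kPa

24.9402 kPa


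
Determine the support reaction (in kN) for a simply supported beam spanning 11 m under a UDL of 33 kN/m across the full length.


Total load = w * L = 33 * 11 = 363 kN
By symmetry, each reaction R = total / 2 = 363 / 2 = 181.5 kN

181.5 kN


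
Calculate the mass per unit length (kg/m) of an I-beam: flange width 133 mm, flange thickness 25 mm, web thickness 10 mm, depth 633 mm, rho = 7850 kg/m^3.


A_flanges = 2 * 133 * 25 = 6650 mm^2
A_web = (633 - 2 * 25) * 10 = 5830 mm^2
A_total = 6650 + 5830 = 12480 mm^2 = 0.012480 m^2
Weight = rho * A = 7850 * 0.012480 = 97.968 kg/m

97.968 kg/m


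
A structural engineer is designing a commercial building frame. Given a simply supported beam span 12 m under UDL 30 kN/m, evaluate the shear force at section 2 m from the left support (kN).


R_A = w * L / 2 = 30 * 12 / 2 = 180.0 kN
V(x) = R_A - w * x = 180.0 - 30 * 2
= 120.0 kN

120.0 kN


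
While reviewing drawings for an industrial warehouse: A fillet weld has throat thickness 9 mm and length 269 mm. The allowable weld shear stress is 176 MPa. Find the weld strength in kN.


Strength = throat * length * allowable stress
= 9 * 269 * 176 N
= 426096 N
= 426.1 kN

426.1 kN


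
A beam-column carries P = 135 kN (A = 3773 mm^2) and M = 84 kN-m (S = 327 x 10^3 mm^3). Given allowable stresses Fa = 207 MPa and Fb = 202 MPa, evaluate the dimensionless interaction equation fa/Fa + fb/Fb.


f_a = P / A = 135000.0 / 3773 = 35.7805 MPa
f_b = M / S = 84000000.0 / 327000.0 = 256.8807 MPa
Ratio = f_a / Fa + f_b / Fb
= 35.7805 / 207 + 256.8807 / 202
= 1.4445 (dimensionless)

1.4445 (dimensionless)


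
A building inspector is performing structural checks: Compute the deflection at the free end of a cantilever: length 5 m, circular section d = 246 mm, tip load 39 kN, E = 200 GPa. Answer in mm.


I = pi * d^4 / 64 = pi * 246^4 / 64 = 179767147.47 mm^4
L = 5000.0 mm, P = 39000.0 N, E = 200000.0 MPa
delta = P * L^3 / (3 * E * I)
= 39000.0 * 5000.0^3 / (3 * 200000.0 * 179767147.47)
= 45.1974 mm

45.1974 mm


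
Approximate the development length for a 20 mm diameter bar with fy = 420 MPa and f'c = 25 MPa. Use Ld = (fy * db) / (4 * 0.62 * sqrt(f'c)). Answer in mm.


Ld = (fy * db) / (4 * 0.62 * sqrt(f'c))
= (420 * 20) / (4 * 0.62 * sqrt(25))
= 8400 / 12.4
= 677.42 mm

677.42 mm


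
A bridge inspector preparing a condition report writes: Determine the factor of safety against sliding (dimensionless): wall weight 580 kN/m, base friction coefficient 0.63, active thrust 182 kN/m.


Resisting force = mu * W = 0.63 * 580 = 365.4 kN/m
FOS = Resisting / Driving = 365.4 / 182
= 2.0077 (dimensionless)

2.0077 (dimensionless)


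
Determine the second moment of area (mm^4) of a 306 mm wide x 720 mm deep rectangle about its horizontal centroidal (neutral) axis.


I = b * h^3 / 12
= 306 * 720^3 / 12
= 306 * 373248000 / 12
= 9517824000.0 mm^4

9517824000.0 mm^4


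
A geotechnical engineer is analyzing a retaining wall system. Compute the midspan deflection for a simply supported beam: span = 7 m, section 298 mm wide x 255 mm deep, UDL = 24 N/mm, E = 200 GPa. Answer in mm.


I = 298 * 255^3 / 12 = 411770812.5 mm^4
L = 7000.0 mm, w = 24 N/mm, E = 200000.0 MPa
delta = 5 * w * L^4 / (384 * E * I)
= 5 * 24 * 7000.0^4 / (384 * 200000.0 * 411770812.5)
= 9.1108 mm

9.1108 mm


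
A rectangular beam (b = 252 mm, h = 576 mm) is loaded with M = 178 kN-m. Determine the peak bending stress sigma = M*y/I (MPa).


I = b * h^3 / 12 = 252 * 576^3 / 12 = 4013162496.0 mm^4
y = h / 2 = 576 / 2 = 288.0 mm
M = 178 kN-m = 178000000.0 N-mm
sigma = M * y / I = 178000000.0 * 288.0 / 4013162496.0
= 12.77 MPa

12.77 MPa


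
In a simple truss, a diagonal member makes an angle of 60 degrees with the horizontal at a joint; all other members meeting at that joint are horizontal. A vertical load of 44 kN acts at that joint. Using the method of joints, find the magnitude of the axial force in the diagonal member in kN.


At the joint, only the diagonal has a vertical component, so vertical equilibrium gives:
F * sin(60) = 44
F = 44 / sin(60)
= 44 / 0.866025
= 50.81 kN

50.81 kN


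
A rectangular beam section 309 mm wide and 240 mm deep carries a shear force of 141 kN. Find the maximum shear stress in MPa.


A = b * h = 309 * 240 = 74160 mm^2
V = 141 kN = 141000.0 N
tau_max = 1.5 * V / A = 1.5 * 141000.0 / 74160
= 2.8519 MPa

2.8519 MPa


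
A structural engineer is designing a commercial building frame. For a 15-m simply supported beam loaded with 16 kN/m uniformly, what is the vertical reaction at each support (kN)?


Total load = w * L = 16 * 15 = 240 kN
By symmetry, each reaction R = total / 2 = 240 / 2 = 120.0 kN

120.0 kN


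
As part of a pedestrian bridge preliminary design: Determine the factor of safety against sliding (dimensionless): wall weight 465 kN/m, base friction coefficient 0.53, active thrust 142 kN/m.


Resisting force = mu * W = 0.53 * 465 = 246.45 kN/m
FOS = Resisting / Driving = 246.45 / 142
= 1.7356 (dimensionless)

1.7356 (dimensionless)


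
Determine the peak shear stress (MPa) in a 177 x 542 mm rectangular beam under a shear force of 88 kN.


A = b * h = 177 * 542 = 95934 mm^2
V = 88 kN = 88000.0 N
tau_max = 1.5 * V / A = 1.5 * 88000.0 / 95934
= 1.3759 MPa

1.3759 MPa


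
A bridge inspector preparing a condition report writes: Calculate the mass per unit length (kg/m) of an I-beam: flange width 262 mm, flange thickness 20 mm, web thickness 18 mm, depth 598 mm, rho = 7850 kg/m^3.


A_flanges = 2 * 262 * 20 = 10480 mm^2
A_web = (598 - 2 * 20) * 18 = 10044 mm^2
A_total = 10480 + 10044 = 20524 mm^2 = 0.020524 m^2
Weight = rho * A = 7850 * 0.020524 = 161.1134 kg/m

161.1134 kg/m


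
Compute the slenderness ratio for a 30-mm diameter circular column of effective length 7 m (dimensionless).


Radius of gyration r = d / 4 = 30 / 4 = 7.5 mm
L_eff = 7000.0 mm
Slenderness ratio = L / r = 7000.0 / 7.5 = 933.33 (dimensionless)

933.33 (dimensionless)


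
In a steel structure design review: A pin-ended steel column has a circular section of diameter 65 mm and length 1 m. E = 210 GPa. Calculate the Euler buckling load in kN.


I = pi * d^4 / 64 = 876240.51 mm^4
L = 1000.0 mm
P_cr = pi^2 * E * I / L^2
= 9.8696 * 210000.0 * 876240.51 / 1000.0^2
= 1816110.9 N = 1816.1109 kN

1816.1109 kN


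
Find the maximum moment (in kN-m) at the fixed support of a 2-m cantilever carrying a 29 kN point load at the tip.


For a cantilever with a point load at the free end:
M_max = P * L = 29 * 2 = 58 kN-m

58 kN-m


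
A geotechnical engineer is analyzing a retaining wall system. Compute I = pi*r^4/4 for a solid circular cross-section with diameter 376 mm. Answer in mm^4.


r = d / 2 = 376 / 2 = 188.0 mm
I = pi * r^4 / 4 = pi * 188.0^4 / 4
= 981118078.81 mm^4

981118078.81 mm^4


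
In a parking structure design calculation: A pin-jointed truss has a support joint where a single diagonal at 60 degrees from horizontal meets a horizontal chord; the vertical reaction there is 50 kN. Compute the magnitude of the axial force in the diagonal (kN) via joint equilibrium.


At the joint, only the diagonal has a vertical component, so vertical equilibrium gives:
F * sin(60) = 50
F = 50 / sin(60)
= 50 / 0.866025
= 57.74 kN

57.74 kN


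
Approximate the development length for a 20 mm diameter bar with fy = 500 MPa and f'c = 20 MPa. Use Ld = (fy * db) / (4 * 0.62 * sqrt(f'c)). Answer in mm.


Ld = (fy * db) / (4 * 0.62 * sqrt(f'c))
= (500 * 20) / (4 * 0.62 * sqrt(20))
= 10000 / 11.0909
= 901.64 mm

901.64 mm


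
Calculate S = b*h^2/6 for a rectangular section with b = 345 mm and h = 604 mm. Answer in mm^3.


S = b * h^2 / 6
= 345 * 604^2 / 6
= 345 * 364816 / 6
= 20976920.0 mm^3

20976920.0 mm^3


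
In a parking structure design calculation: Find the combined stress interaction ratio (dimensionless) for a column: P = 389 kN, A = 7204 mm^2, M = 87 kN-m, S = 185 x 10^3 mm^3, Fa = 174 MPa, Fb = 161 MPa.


f_a = P / A = 389000.0 / 7204 = 53.9978 MPa
f_b = M / S = 87000000.0 / 185000.0 = 470.2703 MPa
Ratio = f_a / Fa + f_b / Fb
= 53.9978 / 174 + 470.2703 / 161
= 3.2313 (dimensionless)

3.2313 (dimensionless)


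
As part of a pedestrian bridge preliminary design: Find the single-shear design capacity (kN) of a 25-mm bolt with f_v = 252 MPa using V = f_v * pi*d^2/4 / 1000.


A = pi * d^2 / 4 = pi * 25^2 / 4 = 490.8739 mm^2
V = f_v * A / 1000 = 252 * 490.8739 / 1000
= 123.7002 kN

123.7002 kN


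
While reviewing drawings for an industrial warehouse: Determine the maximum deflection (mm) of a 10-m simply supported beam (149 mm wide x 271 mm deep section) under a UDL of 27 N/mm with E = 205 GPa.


I = 149 * 271^3 / 12 = 247122844.92 mm^4
L = 10000.0 mm, w = 27 N/mm, E = 205000.0 MPa
delta = 5 * w * L^4 / (384 * E * I)
= 5 * 27 * 10000.0^4 / (384 * 205000.0 * 247122844.92)
= 69.3962 mm

69.3962 mm


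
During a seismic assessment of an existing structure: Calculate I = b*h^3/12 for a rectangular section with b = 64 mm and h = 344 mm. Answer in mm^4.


I = b * h^3 / 12
= 64 * 344^3 / 12
= 64 * 40707584 / 12
= 217107114.67 mm^4

217107114.67 mm^4


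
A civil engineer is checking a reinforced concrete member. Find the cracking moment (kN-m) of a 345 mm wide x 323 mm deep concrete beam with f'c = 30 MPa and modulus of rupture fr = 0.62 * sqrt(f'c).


fr = 0.62 * sqrt(30) = 0.62 * 5.4772 = 3.3959 MPa
I = 345 * 323^3 / 12 = 968825176.25 mm^4
y_t = 161.5 mm
M_cr = fr * I / y_t = 3.3959 * 968825176.25 / 161.5 N-mm
= 20.3716 kN-m

20.3716 kN-m


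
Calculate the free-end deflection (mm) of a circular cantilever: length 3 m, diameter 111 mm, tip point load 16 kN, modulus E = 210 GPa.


I = pi * d^4 / 64 = pi * 111^4 / 64 = 7451810.7 mm^4
L = 3000.0 mm, P = 16000.0 N, E = 210000.0 MPa
delta = P * L^3 / (3 * E * I)
= 16000.0 * 3000.0^3 / (3 * 210000.0 * 7451810.7)
= 92.0198 mm

92.0198 mm


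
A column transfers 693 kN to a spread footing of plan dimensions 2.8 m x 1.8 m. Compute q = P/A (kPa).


A = 2.8 * 1.8 = 5.04 m^2
q = P / A = 693 / 5.04
= 137.5 kPa

137.5 kPa


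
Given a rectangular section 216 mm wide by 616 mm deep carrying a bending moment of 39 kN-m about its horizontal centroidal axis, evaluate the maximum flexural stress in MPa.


I = b * h^3 / 12 = 216 * 616^3 / 12 = 4207408128.0 mm^4
y = h / 2 = 616 / 2 = 308.0 mm
M = 39 kN-m = 39000000.0 N-mm
sigma = M * y / I = 39000000.0 * 308.0 / 4207408128.0
= 2.85 MPa

2.85 MPa


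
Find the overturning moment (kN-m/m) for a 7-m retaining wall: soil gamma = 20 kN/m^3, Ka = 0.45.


Pa = 0.5 * Ka * gamma * H^2
= 0.5 * 0.45 * 20 * 7^2
= 220.5 kN/m
Arm = H / 3 = 7 / 3 = 2.3333 m
Mo = Pa * arm = Pa * H / 3 = 220.5 * 7 / 3 = 514.5 kN-m/m

514.5 kN-m/m


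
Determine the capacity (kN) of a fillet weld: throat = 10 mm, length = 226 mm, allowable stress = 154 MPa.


Strength = throat * length * allowable stress
= 10 * 226 * 154 N
= 348040 N
= 348.04 kN

348.04 kN


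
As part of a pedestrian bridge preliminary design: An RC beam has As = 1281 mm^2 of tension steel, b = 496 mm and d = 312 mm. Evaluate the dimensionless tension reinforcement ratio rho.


rho = As / (b * d)
= 1281 / (496 * 312)
= 1281 / 154752
= 0.008278 (dimensionless)

0.008278 (dimensionless)


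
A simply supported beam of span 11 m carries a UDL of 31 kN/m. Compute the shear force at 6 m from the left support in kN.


R_A = w * L / 2 = 31 * 11 / 2 = 170.5 kN
V(x) = R_A - w * x = 170.5 - 31 * 6
= -15.5 kN

-15.5 kN


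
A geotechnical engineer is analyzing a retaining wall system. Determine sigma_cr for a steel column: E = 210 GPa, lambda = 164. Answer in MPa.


sigma_cr = pi^2 * E / lambda^2
= 9.8696 * 210000.0 / 164^2
= 9.8696 * 210000.0 / 26896
= 77.0604 MPa

77.0604 MPa


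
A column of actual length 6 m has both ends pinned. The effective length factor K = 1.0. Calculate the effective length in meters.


L_eff = K * L
= 1.0 * 6
= 6.0 m

6.0 m


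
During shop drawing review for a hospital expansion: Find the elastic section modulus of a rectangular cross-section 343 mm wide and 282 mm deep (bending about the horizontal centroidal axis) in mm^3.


S = b * h^2 / 6
= 343 * 282^2 / 6
= 343 * 79524 / 6
= 4546122.0 mm^3

4546122.0 mm^3


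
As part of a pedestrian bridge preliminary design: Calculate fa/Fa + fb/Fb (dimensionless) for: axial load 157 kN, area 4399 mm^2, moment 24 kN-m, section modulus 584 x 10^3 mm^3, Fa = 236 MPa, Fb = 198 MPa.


f_a = P / A = 157000.0 / 4399 = 35.6899 MPa
f_b = M / S = 24000000.0 / 584000.0 = 41.0959 MPa
Ratio = f_a / Fa + f_b / Fb
= 35.6899 / 236 + 41.0959 / 198
= 0.3588 (dimensionless)

0.3588 (dimensionless)


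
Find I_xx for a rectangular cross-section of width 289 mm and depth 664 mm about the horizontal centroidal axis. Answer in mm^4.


I = b * h^3 / 12
= 289 * 664^3 / 12
= 289 * 292754944 / 12
= 7050514901.33 mm^4

7050514901.33 mm^4


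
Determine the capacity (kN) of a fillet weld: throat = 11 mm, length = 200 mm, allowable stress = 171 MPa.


Strength = throat * length * allowable stress
= 11 * 200 * 171 N
= 376200 N
= 376.2 kN

376.2 kN


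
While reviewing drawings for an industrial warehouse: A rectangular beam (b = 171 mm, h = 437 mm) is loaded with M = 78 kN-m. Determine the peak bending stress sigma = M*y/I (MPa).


I = b * h^3 / 12 = 171 * 437^3 / 12 = 1189211705.25 mm^4
y = h / 2 = 437 / 2 = 218.5 mm
M = 78 kN-m = 78000000.0 N-mm
sigma = M * y / I = 78000000.0 * 218.5 / 1189211705.25
= 14.33 MPa

14.33 MPa


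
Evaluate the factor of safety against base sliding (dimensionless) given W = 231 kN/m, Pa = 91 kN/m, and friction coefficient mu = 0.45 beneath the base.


Resisting force = mu * W = 0.45 * 231 = 103.95 kN/m
FOS = Resisting / Driving = 103.95 / 91
= 1.1423 (dimensionless)

1.1423 (dimensionless)


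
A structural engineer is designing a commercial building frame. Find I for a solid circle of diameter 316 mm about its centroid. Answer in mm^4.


r = d / 2 = 316 / 2 = 158.0 mm
I = pi * r^4 / 4 = pi * 158.0^4 / 4
= 489461153.31 mm^4

489461153.31 mm^4


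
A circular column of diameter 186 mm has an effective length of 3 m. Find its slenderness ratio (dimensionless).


Radius of gyration r = d / 4 = 186 / 4 = 46.5 mm
L_eff = 3000.0 mm
Slenderness ratio = L / r = 3000.0 / 46.5 = 64.52 (dimensionless)

64.52 (dimensionless)


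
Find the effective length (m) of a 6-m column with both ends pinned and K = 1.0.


L_eff = K * L
= 1.0 * 6
= 6.0 m

6.0 m


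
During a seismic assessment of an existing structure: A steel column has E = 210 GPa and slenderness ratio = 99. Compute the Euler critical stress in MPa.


sigma_cr = pi^2 * E / lambda^2
= 9.8696 * 210000.0 / 99^2
= 9.8696 * 210000.0 / 9801
= 211.4699 MPa

211.4699 MPa


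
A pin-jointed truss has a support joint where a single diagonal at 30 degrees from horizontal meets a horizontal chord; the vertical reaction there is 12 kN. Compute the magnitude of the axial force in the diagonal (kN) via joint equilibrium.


At the joint, only the diagonal has a vertical component, so vertical equilibrium gives:
F * sin(30) = 12
F = 12 / sin(30)
= 12 / 0.5
= 24.0 kN

24.0 kN


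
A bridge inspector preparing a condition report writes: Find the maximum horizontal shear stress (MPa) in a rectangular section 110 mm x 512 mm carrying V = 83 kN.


A = b * h = 110 * 512 = 56320 mm^2
V = 83 kN = 83000.0 N
tau_max = 1.5 * V / A = 1.5 * 83000.0 / 56320
= 2.2106 MPa

2.2106 MPa


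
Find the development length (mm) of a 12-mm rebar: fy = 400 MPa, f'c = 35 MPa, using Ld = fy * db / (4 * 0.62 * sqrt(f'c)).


Ld = (fy * db) / (4 * 0.62 * sqrt(f'c))
= (400 * 12) / (4 * 0.62 * sqrt(35))
= 4800 / 14.6719
= 327.16 mm

327.16 mm


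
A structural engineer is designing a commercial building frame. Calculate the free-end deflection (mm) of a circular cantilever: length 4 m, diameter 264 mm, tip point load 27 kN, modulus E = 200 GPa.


I = pi * d^4 / 64 = pi * 264^4 / 64 = 238443564.89 mm^4
L = 4000.0 mm, P = 27000.0 N, E = 200000.0 MPa
delta = P * L^3 / (3 * E * I)
= 27000.0 * 4000.0^3 / (3 * 200000.0 * 238443564.89)
= 12.0783 mm

12.0783 mm


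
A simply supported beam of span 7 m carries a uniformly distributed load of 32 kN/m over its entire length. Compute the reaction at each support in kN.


Total load = w * L = 32 * 7 = 224 kN
By symmetry, each reaction R = total / 2 = 224 / 2 = 112.0 kN

112.0 kN


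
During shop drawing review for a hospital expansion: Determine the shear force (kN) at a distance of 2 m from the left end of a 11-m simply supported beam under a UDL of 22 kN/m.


R_A = w * L / 2 = 22 * 11 / 2 = 121.0 kN
V(x) = R_A - w * x = 121.0 - 22 * 2
= 77.0 kN

77.0 kN


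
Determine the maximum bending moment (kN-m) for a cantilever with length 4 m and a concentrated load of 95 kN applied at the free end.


For a cantilever with a point load at the free end:
M_max = P * L = 95 * 4 = 380 kN-m

380 kN-m


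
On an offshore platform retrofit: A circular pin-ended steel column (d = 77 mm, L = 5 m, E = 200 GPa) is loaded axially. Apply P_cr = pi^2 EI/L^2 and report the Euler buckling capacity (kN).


I = pi * d^4 / 64 = 1725570.86 mm^4
L = 5000.0 mm
P_cr = pi^2 * E * I / L^2
= 9.8696 * 200000.0 * 1725570.86 / 5000.0^2
= 136245.61 N = 136.2456 kN

136.2456 kN


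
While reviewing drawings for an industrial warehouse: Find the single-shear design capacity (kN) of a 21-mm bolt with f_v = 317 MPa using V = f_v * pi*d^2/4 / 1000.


A = pi * d^2 / 4 = pi * 21^2 / 4 = 346.3606 mm^2
V = f_v * A / 1000 = 317 * 346.3606 / 1000
= 109.7963 kN

109.7963 kN


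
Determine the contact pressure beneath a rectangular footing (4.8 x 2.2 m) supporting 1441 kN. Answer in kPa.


A = 4.8 * 2.2 = 10.56 m^2
q = P / A = 1441 / 10.56
= 136.4583 kPa

136.4583 kPa


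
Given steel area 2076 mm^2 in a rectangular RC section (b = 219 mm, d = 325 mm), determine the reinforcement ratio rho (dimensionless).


rho = As / (b * d)
= 2076 / (219 * 325)
= 2076 / 71175
= 0.029168 (dimensionless)

0.029168 (dimensionless)


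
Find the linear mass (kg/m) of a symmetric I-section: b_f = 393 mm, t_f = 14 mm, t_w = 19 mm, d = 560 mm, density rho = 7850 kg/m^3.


A_flanges = 2 * 393 * 14 = 11004 mm^2
A_web = (560 - 2 * 14) * 19 = 10108 mm^2
A_total = 11004 + 10108 = 21112 mm^2 = 0.021112 m^2
Weight = rho * A = 7850 * 0.021112 = 165.7292 kg/m

165.7292 kg/m


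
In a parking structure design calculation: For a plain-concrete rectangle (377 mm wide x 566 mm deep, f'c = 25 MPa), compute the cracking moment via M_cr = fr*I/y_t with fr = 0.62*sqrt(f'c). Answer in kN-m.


fr = 0.62 * sqrt(25) = 0.62 * 5.0 = 3.1 MPa
I = 377 * 566^3 / 12 = 5696516999.33 mm^4
y_t = 283.0 mm
M_cr = fr * I / y_t = 3.1 * 5696516999.33 / 283.0 N-mm
= 62.4 kN-m

62.4 kN-m


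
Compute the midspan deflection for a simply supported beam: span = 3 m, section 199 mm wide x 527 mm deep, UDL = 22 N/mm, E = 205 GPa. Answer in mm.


I = 199 * 527^3 / 12 = 2427189451.42 mm^4
L = 3000.0 mm, w = 22 N/mm, E = 205000.0 MPa
delta = 5 * w * L^4 / (384 * E * I)
= 5 * 22 * 3000.0^4 / (384 * 205000.0 * 2427189451.42)
= 0.0466 mm

0.0466 mm


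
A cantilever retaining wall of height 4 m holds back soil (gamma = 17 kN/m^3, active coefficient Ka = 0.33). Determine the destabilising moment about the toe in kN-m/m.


Pa = 0.5 * Ka * gamma * H^2
= 0.5 * 0.33 * 17 * 4^2
= 44.88 kN/m
Arm = H / 3 = 4 / 3 = 1.3333 m
Mo = Pa * arm = Pa * H / 3 = 44.88 * 4 / 3 = 59.84 kN-m/m

59.84 kN-m/m


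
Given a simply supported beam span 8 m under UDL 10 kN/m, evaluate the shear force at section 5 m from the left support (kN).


R_A = w * L / 2 = 10 * 8 / 2 = 40.0 kN
V(x) = R_A - w * x = 40.0 - 10 * 5
= -10.0 kN

-10.0 kN


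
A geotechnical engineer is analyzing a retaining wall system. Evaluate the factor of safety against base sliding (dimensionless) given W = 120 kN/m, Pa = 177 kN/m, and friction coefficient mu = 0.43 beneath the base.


Resisting force = mu * W = 0.43 * 120 = 51.6 kN/m
FOS = Resisting / Driving = 51.6 / 177
= 0.2915 (dimensionless)

0.2915 (dimensionless)


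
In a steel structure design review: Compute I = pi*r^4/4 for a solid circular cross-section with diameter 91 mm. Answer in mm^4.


r = d / 2 = 91 / 2 = 45.5 mm
I = pi * r^4 / 4 = pi * 45.5^4 / 4
= 3366165.53 mm^4

3366165.53 mm^4


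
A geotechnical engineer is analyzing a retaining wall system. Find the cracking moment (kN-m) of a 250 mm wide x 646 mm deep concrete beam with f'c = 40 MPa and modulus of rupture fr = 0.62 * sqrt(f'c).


fr = 0.62 * sqrt(40) = 0.62 * 6.3246 = 3.9212 MPa
I = 250 * 646^3 / 12 = 5616377833.33 mm^4
y_t = 323.0 mm
M_cr = fr * I / y_t = 3.9212 * 5616377833.33 / 323.0 N-mm
= 68.1829 kN-m

68.1829 kN-m


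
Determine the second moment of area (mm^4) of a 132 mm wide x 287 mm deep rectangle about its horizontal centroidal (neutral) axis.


I = b * h^3 / 12
= 132 * 287^3 / 12
= 132 * 23639903 / 12
= 260038933.0 mm^4

260038933.0 mm^4


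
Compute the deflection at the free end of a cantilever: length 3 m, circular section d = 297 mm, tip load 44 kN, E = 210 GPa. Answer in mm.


I = pi * d^4 / 64 = pi * 297^4 / 64 = 381940485.65 mm^4
L = 3000.0 mm, P = 44000.0 N, E = 210000.0 MPa
delta = P * L^3 / (3 * E * I)
= 44000.0 * 3000.0^3 / (3 * 210000.0 * 381940485.65)
= 4.9372 mm

4.9372 mm


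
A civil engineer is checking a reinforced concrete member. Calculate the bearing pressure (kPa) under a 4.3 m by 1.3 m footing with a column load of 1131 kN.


A = 4.3 * 1.3 = 5.59 m^2
q = P / A = 1131 / 5.59
= 202.3256 kPa

202.3256 kPa


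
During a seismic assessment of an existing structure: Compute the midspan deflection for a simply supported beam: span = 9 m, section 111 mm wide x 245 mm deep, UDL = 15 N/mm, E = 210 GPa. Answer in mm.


I = 111 * 245^3 / 12 = 136031656.25 mm^4
L = 9000.0 mm, w = 15 N/mm, E = 210000.0 MPa
delta = 5 * w * L^4 / (384 * E * I)
= 5 * 15 * 9000.0^4 / (384 * 210000.0 * 136031656.25)
= 44.8581 mm

44.8581 mm


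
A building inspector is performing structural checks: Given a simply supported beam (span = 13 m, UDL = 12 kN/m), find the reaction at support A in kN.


Total load = w * L = 12 * 13 = 156 kN
By symmetry, each reaction R = total / 2 = 156 / 2 = 78.0 kN

78.0 kN


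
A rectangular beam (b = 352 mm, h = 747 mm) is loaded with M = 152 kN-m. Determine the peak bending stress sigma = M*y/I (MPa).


I = b * h^3 / 12 = 352 * 747^3 / 12 = 12227093208.0 mm^4
y = h / 2 = 747 / 2 = 373.5 mm
M = 152 kN-m = 152000000.0 N-mm
sigma = M * y / I = 152000000.0 * 373.5 / 12227093208.0
= 4.64 MPa

4.64 MPa


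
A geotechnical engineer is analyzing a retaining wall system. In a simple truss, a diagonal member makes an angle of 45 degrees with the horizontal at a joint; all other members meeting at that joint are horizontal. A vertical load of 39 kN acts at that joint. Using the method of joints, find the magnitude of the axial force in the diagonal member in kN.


At the joint, only the diagonal has a vertical component, so vertical equilibrium gives:
F * sin(45) = 39
F = 39 / sin(45)
= 39 / 0.707107
= 55.15 kN

55.15 kN


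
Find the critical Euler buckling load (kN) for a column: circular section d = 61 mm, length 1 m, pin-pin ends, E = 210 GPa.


I = pi * d^4 / 64 = 679656.13 mm^4
L = 1000.0 mm
P_cr = pi^2 * E * I / L^2
= 9.8696 * 210000.0 * 679656.13 / 1000.0^2
= 1408666.8 N = 1408.6668 kN

1408.6668 kN


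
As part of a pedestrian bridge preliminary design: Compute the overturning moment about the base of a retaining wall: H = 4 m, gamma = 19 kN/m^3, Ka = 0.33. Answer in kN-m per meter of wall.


Pa = 0.5 * Ka * gamma * H^2
= 0.5 * 0.33 * 19 * 4^2
= 50.16 kN/m
Arm = H / 3 = 4 / 3 = 1.3333 m
Mo = Pa * arm = Pa * H / 3 = 50.16 * 4 / 3 = 66.88 kN-m/m

66.88 kN-m/m


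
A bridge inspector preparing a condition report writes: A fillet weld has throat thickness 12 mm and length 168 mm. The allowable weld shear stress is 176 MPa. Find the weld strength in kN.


Strength = throat * length * allowable stress
= 12 * 168 * 176 N
= 354816 N
= 354.82 kN

354.82 kN


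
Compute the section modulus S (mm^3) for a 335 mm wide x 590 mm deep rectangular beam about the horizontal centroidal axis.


S = b * h^2 / 6
= 335 * 590^2 / 6
= 335 * 348100 / 6
= 19435583.33 mm^3

19435583.33 mm^3


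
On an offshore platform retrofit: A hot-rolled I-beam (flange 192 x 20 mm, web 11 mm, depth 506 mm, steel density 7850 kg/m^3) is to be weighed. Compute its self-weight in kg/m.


A_flanges = 2 * 192 * 20 = 7680 mm^2
A_web = (506 - 2 * 20) * 11 = 5126 mm^2
A_total = 7680 + 5126 = 12806 mm^2 = 0.012806 m^2
Weight = rho * A = 7850 * 0.012806 = 100.5271 kg/m

100.5271 kg/m


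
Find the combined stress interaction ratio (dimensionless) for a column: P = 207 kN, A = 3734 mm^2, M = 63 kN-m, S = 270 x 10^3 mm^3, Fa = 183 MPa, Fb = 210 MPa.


f_a = P / A = 207000.0 / 3734 = 55.4365 MPa
f_b = M / S = 63000000.0 / 270000.0 = 233.3333 MPa
Ratio = f_a / Fa + f_b / Fb
= 55.4365 / 183 + 233.3333 / 210
= 1.414 (dimensionless)

1.414 (dimensionless)


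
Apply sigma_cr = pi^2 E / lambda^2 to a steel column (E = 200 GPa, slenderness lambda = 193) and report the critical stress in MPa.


sigma_cr = pi^2 * E / lambda^2
= 9.8696 * 200000.0 / 193^2
= 9.8696 * 200000.0 / 37249
= 52.9926 MPa

52.9926 MPa


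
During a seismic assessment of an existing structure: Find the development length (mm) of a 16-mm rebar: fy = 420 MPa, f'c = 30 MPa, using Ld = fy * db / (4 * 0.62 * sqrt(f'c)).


Ld = (fy * db) / (4 * 0.62 * sqrt(f'c))
= (420 * 16) / (4 * 0.62 * sqrt(30))
= 6720 / 13.5835
= 494.72 mm

494.72 mm


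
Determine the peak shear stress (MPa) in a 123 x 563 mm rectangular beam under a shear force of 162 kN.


A = b * h = 123 * 563 = 69249 mm^2
V = 162 kN = 162000.0 N
tau_max = 1.5 * V / A = 1.5 * 162000.0 / 69249
= 3.5091 MPa

3.5091 MPa


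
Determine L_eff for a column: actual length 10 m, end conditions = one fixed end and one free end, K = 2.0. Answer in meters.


L_eff = K * L
= 2.0 * 10
= 20.0 m

20.0 m


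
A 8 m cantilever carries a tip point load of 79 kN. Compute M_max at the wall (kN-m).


For a cantilever with a point load at the free end:
M_max = P * L = 79 * 8 = 632 kN-m

632 kN-m


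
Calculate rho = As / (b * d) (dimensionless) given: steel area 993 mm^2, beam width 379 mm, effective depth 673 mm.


rho = As / (b * d)
= 993 / (379 * 673)
= 993 / 255067
= 0.003893 (dimensionless)

0.003893 (dimensionless)


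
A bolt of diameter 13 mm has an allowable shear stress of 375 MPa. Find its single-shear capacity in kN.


A = pi * d^2 / 4 = pi * 13^2 / 4 = 132.7323 mm^2
V = f_v * A / 1000 = 375 * 132.7323 / 1000
= 49.7746 kN

49.7746 kN


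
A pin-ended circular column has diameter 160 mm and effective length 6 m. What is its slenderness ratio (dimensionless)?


Radius of gyration r = d / 4 = 160 / 4 = 40.0 mm
L_eff = 6000.0 mm
Slenderness ratio = L / r = 6000.0 / 40.0 = 150.0 (dimensionless)

150.0 (dimensionless)
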